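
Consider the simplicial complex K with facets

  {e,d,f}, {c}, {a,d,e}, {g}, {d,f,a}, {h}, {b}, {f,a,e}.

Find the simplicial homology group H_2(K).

H_2 = Z.

Fix the vertex order a < b < c < d < e < f < g < h and write every simplex with vertices in increasing order. Then dim K = 2 and the simplices of K are:

  0-simplices (8): a, b, c, d, e, f, g, h
  1-simplices (6): ad, ae, af, de, df, ef
  2-simplices (4): ade, adf, aef, def

Hence C_0 ≅ Z^8, C_1 ≅ Z^6, C_2 ≅ Z^4.

The boundary map ∂_1: C_1 → C_0 sends each edge [p,q] (with p < q) to q − p.
This gives a 8×6 integer matrix of rank 3; reducing to Smith normal form yields diagonal entries (1,1,1).

∂_2: C_2 → C_1 maps a triangle to the signed sum of its edges. For instance
  ∂adf = df − af + ad,
  ∂aef = ef − af + ae.
As a 6×4 matrix over Z this has rank 3, with invariant factors (1,1,1).

Computing H_k = (kernel of ∂_k) / (image of ∂_{k+1}):

  H_2: rank ker ∂_2 − rank ∂_3 = (4 − 3) − 0 = 1, and there is no ∂_3, so H_2 = Z.

(K is a triangulation of the disjoint union of the 2-sphere S^2 and a set of 4 points.)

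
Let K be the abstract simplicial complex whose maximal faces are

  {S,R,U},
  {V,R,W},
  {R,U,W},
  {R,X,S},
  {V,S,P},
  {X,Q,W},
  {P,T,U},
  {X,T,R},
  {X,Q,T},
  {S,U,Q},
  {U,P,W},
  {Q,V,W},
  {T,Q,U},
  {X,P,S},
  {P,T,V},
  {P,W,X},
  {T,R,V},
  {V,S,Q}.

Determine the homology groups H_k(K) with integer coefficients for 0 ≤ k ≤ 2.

H_0 = Z,  H_1 = Z^2,  H_2 = Z.

Take the total order P < Q < R < S < T < U < V < W < X on the vertex set. Then K (dimension 2) consists of the simplices:

  0-simplices (9): P, Q, R, S, T, U, V, W, X
  1-simplices (27): PS, PT, PU, PV, PW, PX, QS, QT, QU, QV, QW, QX, RS, RT, RU, RV, RW, RX, SU, SV, SX, TU, TV, TX, UW, VW, WX
  2-simplices (18): PSV, PSX, PTU, PTV, PUW, PWX, QSU, QSV, QTU, QTX, QVW, QWX, RSU, RSX, RTV, RTX, RUW, RVW

so the chain groups are C_0 ≅ Z^9, C_1 ≅ Z^27, C_2 ≅ Z^18.

Boundary ∂_1: C_1 → C_0 is given by ∂[p,q] = [q] − [p].
The resulting 9×27 matrix has rank 8, and its Smith normal form has invariant factors (1,1,1,1,1,1,1,1).

Boundary ∂_2: C_2 → C_1 acts by ∂[p,q,r] = [q,r] − [p,r] + [p,q]. For instance
  ∂PTV = TV − PV + PT,
  ∂RTV = TV − RV + RT.
The resulting 27×18 matrix has rank 17, and its Smith normal form has invariant factors (1,1,1,1,1,1,1,1,1,1,1,1,1,1,1,1,1).

Reading off H_k = ker ∂_k / im ∂_{k+1}:

  H_0: rank C_0 − rank ∂_1 = 9 − 8 = 1, and the invariant factors of ∂_1 are all 1, so H_0 = Z.
  H_1: rank ker ∂_1 − rank ∂_2 = (27 − 8) − 17 = 2, and the invariant factors of ∂_2 are all 1, so H_1 = Z^2.
  H_2: rank ker ∂_2 − rank ∂_3 = (18 − 17) − 0 = 1, and there is no ∂_3, so H_2 = Z.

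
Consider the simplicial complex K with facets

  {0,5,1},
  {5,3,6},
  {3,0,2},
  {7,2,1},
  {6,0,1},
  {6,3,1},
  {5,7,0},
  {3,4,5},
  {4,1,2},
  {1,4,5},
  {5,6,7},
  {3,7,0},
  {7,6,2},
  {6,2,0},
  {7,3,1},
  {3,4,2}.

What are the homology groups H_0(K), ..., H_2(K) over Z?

We work with the vertex ordering 0 < 1 < 2 < 3 < 4 < 5 < 6 < 7. The simplices of K, each written with vertices in increasing order, are:

  0-simplices (8): [0], [1], [2], [3], [4], [5], [6], [7]
  1-simplices (24): (24 of them)
  2-simplices (16): [0,1,5], [0,1,6], [0,2,3], [0,2,6], [0,3,7], [0,5,7], [1,2,4], [1,2,7], [1,3,6], [1,3,7], [1,4,5], [2,3,4], [2,6,7], [3,4,5], [3,5,6], [5,6,7]

giving chain groups C_0 ≅ Z^8, C_1 ≅ Z^24, C_2 ≅ Z^16.

The boundary map ∂_1: C_1 → C_0 maps an edge to its endpoints' difference, ∂[p,q] = q − p. For instance
  ∂[3,4] = [4] − [3].
The 8×24 boundary matrix has rank 7 and Smith normal form diag(1,1,1,1,1,1,1).

The boundary map ∂_2: C_2 → C_1 sends each 2-simplex [p,q,r] to [q,r] − [p,r] + [p,q]. For instance
  ∂[0,2,6] = [2,6] − [0,6] + [0,2],
  ∂[1,4,5] = [4,5] − [1,5] + [1,4].
This gives a 24×16 integer matrix of rank 15; reducing to Smith normal form yields diagonal entries (1,1,1,1,1,1,1,1,1,1,1,1,1,1,1).

Now H_k = ker ∂_k / im ∂_{k+1}, so:

  H_0: rank C_0 − rank ∂_1 = 8 − 7 = 1, and the invariant factors of ∂_1 are all 1, so H_0 ≅ Z.
  H_1: rank ker ∂_1 − rank ∂_2 = (24 − 7) − 15 = 2, and the invariant factors of ∂_2 are all 1, so H_1 ≅ Z^2.
  H_2: rank ker ∂_2 − rank ∂_3 = (16 − 15) − 0 = 1, and there is no ∂_3, so H_2 ≅ Z.

As a check, the Euler characteristic is 8 − 24 + 16 = 0, which agrees with 1 − 2 + 1 = 0.
(K is a triangulation of the torus T^2.)

H_0 = Z,  H_1 = Z^2,  H_2 = Z.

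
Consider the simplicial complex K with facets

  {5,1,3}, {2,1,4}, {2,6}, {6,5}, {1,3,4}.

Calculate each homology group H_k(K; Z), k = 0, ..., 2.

H_0 ≅ Z,  H_1 ≅ Z,  H_2 = 0.

We work with the vertex ordering 1 < 2 < 3 < 4 < 5 < 6. The simplices of K, each written with vertices in increasing order, are:

  0-simplices (6): [1], [2], [3], [4], [5], [6]
  1-simplices (9): [1,2], [1,3], [1,4], [1,5], [2,4], [2,6], [3,4], [3,5], [5,6]
  2-simplices (3): [1,2,4], [1,3,4], [1,3,5]

Hence C_0 ≅ Z^6, C_1 ≅ Z^9, C_2 ≅ Z^3.

Boundary ∂_1: C_1 → C_0 maps an edge to its endpoints' difference, ∂[p,q] = q − p. For instance
  ∂[2,4] = [4] − [2].
This gives a 6×9 integer matrix of rank 5; reducing to Smith normal form yields diagonal entries (1,1,1,1,1).

Boundary ∂_2: C_2 → C_1 sends each 2-simplex [p,q,r] to [q,r] − [p,r] + [p,q]. For instance
  ∂[1,3,4] = [3,4] − [1,4] + [1,3],
  ∂[1,3,5] = [3,5] − [1,5] + [1,3].
The resulting 9×3 matrix has rank 3, and its Smith normal form has invariant factors (1,1,1).

Reading off H_k = ker ∂_k / im ∂_{k+1}:

  H_0: rank C_0 − rank ∂_1 = 6 − 5 = 1, and the invariant factors of ∂_1 are all 1, so H_0 ≅ Z.
  H_1: rank ker ∂_1 − rank ∂_2 = (9 − 5) − 3 = 1, and the invariant factors of ∂_2 are all 1, so H_1 ≅ Z.
  H_2: rank ker ∂_2 − rank ∂_3 = (3 − 3) − 0 = 0, and there is no ∂_3, so H_2 ≅ 0.

As a check, the Euler characteristic is 6 − 9 + 3 = 0, which agrees with 1 − 1 + 0 = 0.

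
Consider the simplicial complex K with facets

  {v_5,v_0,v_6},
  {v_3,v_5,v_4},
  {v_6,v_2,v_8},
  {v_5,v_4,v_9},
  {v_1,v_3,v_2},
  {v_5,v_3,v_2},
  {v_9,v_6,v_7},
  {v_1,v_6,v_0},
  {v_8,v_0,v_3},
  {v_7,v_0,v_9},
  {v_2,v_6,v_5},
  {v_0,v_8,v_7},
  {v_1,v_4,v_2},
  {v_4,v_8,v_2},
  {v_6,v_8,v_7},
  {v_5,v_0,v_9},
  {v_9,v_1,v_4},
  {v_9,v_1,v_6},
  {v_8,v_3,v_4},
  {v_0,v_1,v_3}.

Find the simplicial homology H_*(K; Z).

H_0 = Z,  H_1 = Z ⊕ Z_2,  H_2 = 0.

Take the total order v_0 < v_1 < v_2 < v_3 < v_4 < v_5 < v_6 < v_7 < v_8 < v_9 on the vertex set. Then K (dimension 2) consists of the simplices:

  0-simplices (10): [v_0], [v_1], [v_2], [v_3], [v_4], [v_5], [v_6], [v_7], [v_8], [v_9]
  1-simplices (30): (30 of them)
  2-simplices (20): (20 of them)

giving chain groups C_0 ≅ Z^10, C_1 ≅ Z^30, C_2 ≅ Z^20.

∂_1: C_1 → C_0 sends each edge [p,q] (with p < q) to q − p. For instance
  ∂[v_4,v_9] = [v_9] − [v_4].
As a 10×30 matrix over Z this has rank 9, with invariant factors (1,1,1,1,1,1,1,1,1).

The boundary map ∂_2: C_2 → C_1 acts by ∂[p,q,r] = [q,r] − [p,r] + [p,q]. For instance
  ∂[v_0,v_5,v_9] = [v_5,v_9] − [v_0,v_9] + [v_0,v_5],
  ∂[v_1,v_6,v_9] = [v_6,v_9] − [v_1,v_9] + [v_1,v_6].
The resulting 30×20 matrix has rank 20, and its Smith normal form has invariant factors (1,1,1,1,1,1,1,1,1,1,1,1,1,1,1,1,1,1,1,2).

From H_k ≅ ker(∂_k) / im(∂_{k+1}) we obtain:

  H_0: rank C_0 − rank ∂_1 = 10 − 9 = 1, and the invariant factors of ∂_1 are all 1, so H_0 = Z.
  H_1: rank ker ∂_1 − rank ∂_2 = (30 − 9) − 20 = 1, and ∂_2 has invariant factor 2 > 1, so H_1 = Z ⊕ Z_2.
  H_2: rank ker ∂_2 − rank ∂_3 = (20 − 20) − 0 = 0, and there is no ∂_3, so H_2 = 0.

As a check, the Euler characteristic is 10 − 30 + 20 = 0, which agrees with 1 − 1 + 0 = 0.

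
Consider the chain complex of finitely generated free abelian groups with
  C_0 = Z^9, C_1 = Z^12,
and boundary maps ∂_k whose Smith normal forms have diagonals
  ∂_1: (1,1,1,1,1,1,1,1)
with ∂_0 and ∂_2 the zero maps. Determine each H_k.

H_0 = Z,  H_1 = Z^4.

H_0: b_0 = 9 − 0 − 8 = 1; torsion from ∂_1 factors > 1: none. So H_0 = Z.
H_1: b_1 = 12 − 8 − 0 = 4; torsion from ∂_2 factors > 1: none. So H_1 = Z^4.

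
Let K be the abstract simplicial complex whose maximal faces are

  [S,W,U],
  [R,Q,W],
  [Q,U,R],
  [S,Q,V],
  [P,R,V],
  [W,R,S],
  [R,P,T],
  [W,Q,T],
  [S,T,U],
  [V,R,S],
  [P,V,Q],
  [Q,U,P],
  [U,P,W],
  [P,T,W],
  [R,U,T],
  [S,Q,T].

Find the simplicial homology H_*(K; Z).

H_0 = Z,  H_1 = Z^2,  H_2 = Z.

Take the total order P < Q < R < S < T < U < V < W on the vertex set. Then K (dimension 2) consists of the simplices:

  0-simplices (8): P, Q, R, S, T, U, V, W
  1-simplices (24): PQ, PR, PT, PU, PV, PW, QR, QS, QT, QU, QV, QW, RS, RT, RU, RV, RW, ST, SU, SV, SW, TU, TW, UW
  2-simplices (16): PQU, PQV, PRT, PRV, PTW, PUW, QRU, QRW, QST, QSV, QTW, RSV, RSW, RTU, STU, SUW

so the chain groups are C_0 ≅ Z^8, C_1 ≅ Z^24, C_2 ≅ Z^16.

Boundary ∂_1: C_1 → C_0 sends each edge [p,q] (with p < q) to q − p. For instance
  ∂ST = T − S.
As a 8×24 matrix over Z this has rank 7, with invariant factors (1,1,1,1,1,1,1).

∂_2: C_2 → C_1 maps a triangle to the signed sum of its edges. For instance
  ∂PTW = TW − PW + PT,
  ∂PRT = RT − PT + PR.
This gives a 24×16 integer matrix of rank 15; reducing to Smith normal form yields diagonal entries (1,1,1,1,1,1,1,1,1,1,1,1,1,1,1).

From H_k ≅ ker(∂_k) / im(∂_{k+1}) we obtain:

  H_0: rank C_0 − rank ∂_1 = 8 − 7 = 1, and the invariant factors of ∂_1 are all 1, so H_0 ≅ Z.
  H_1: rank ker ∂_1 − rank ∂_2 = (24 − 7) − 15 = 2, and the invariant factors of ∂_2 are all 1, so H_1 ≅ Z^2.
  H_2: rank ker ∂_2 − rank ∂_3 = (16 − 15) − 0 = 1, and there is no ∂_3, so H_2 ≅ Z.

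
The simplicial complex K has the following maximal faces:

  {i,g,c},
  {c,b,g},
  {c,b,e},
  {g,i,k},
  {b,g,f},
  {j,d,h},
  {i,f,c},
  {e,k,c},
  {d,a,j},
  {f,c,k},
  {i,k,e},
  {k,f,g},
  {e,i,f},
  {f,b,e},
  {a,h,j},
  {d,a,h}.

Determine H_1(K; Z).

Order the vertices as a < b < c < d < e < f < g < h < i < j < k. Listing each simplex with vertices in this order, K has dimension 2 with simplices:

  0-simplices (11): a, b, c, d, e, f, g, h, i, j, k
  1-simplices (24): ad, ah, aj, bc, be, bf, bg, ce, cf, cg, ci, ck, dh, dj, ef, ei, ek, fg, fi, fk, gi, gk, hj, ik
  2-simplices (16): adh, adj, ahj, bce, bcg, bef, bfg, cek, cfi, cfk, cgi, dhj, efi, eik, fgk, gik

Hence C_0 ≅ Z^11, C_1 ≅ Z^24, C_2 ≅ Z^16.

Boundary ∂_1: C_1 → C_0 sends each edge [p,q] (with p < q) to q − p. For instance
  ∂ad = d − a.
This gives a 11×24 integer matrix of rank 9; reducing to Smith normal form yields diagonal entries (1,1,1,1,1,1,1,1,1).

Boundary ∂_2: C_2 → C_1 sends each 2-simplex [p,q,r] to [q,r] − [p,r] + [p,q]. For instance
  ∂cgi = gi − ci + cg,
  ∂bfg = fg − bg + bf.
The resulting 24×16 matrix has rank 15, and its Smith normal form has invariant factors (1,1,1,1,1,1,1,1,1,1,1,1,1,1,2).

Computing H_k = (kernel of ∂_k) / (image of ∂_{k+1}):

  H_1: rank ker ∂_1 − rank ∂_2 = (24 − 9) − 15 = 0, and ∂_2 has invariant factor 2 > 1, so H_1 ≅ Z/2Z.

H_1 = Z/2Z.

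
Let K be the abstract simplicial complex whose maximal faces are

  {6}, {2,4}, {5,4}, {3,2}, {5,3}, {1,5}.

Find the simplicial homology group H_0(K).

Order the vertices as 1 < 2 < 3 < 4 < 5 < 6. Listing each simplex with vertices in this order, K has dimension 1 with simplices:

  0-simplices (6): [1], [2], [3], [4], [5], [6]
  1-simplices (5): [1,5], [2,3], [2,4], [3,5], [4,5]

giving chain groups C_0 ≅ Z^6, C_1 ≅ Z^5.

Boundary ∂_1: C_1 → C_0 maps an edge to its endpoints' difference, ∂[p,q] = q − p. For instance
  ∂[3,5] = [5] − [3].
The resulting 6×5 matrix has rank 4, and its Smith normal form has invariant factors (1,1,1,1).

Computing H_k = (kernel of ∂_k) / (image of ∂_{k+1}):

  H_0: rank C_0 − rank ∂_1 = 6 − 4 = 2, and the invariant factors of ∂_1 are all 1, so H_0 ≅ Z^2.

H_0 = Z^2.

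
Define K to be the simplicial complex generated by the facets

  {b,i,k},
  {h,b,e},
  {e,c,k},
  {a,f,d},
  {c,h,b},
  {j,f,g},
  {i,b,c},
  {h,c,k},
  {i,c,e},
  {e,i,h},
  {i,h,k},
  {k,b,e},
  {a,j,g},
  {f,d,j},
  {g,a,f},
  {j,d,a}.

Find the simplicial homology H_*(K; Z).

Take the total order a < b < c < d < e < f < g < h < i < j < k on the vertex set. Then K (dimension 2) consists of the simplices:

  0-simplices (11): a, b, c, d, e, f, g, h, i, j, k
  1-simplices (24): ad, af, ag, aj, bc, be, bh, bi, bk, ce, ch, ci, ck, df, dj, eh, ei, ek, fg, fj, gj, hi, hk, ik
  2-simplices (16): adf, adj, afg, agj, bch, bci, beh, bek, bik, cei, cek, chk, dfj, ehi, fgj, hik

Hence C_0 ≅ Z^11, C_1 ≅ Z^24, C_2 ≅ Z^16.

∂_1: C_1 → C_0 is given by ∂[p,q] = [q] − [p]. For instance
  ∂df = f − d.
This gives a 11×24 integer matrix of rank 9; reducing to Smith normal form yields diagonal entries (1,1,1,1,1,1,1,1,1).

The boundary map ∂_2: C_2 → C_1 sends each 2-simplex [p,q,r] to [q,r] − [p,r] + [p,q]. For instance
  ∂adj = dj − aj + ad,
  ∂adf = df − af + ad.
The resulting 24×16 matrix has rank 15, and its Smith normal form has invariant factors (1,1,1,1,1,1,1,1,1,1,1,1,1,1,2).

Computing H_k = (kernel of ∂_k) / (image of ∂_{k+1}):

  H_0: rank C_0 − rank ∂_1 = 11 − 9 = 2, and the invariant factors of ∂_1 are all 1, so H_0 ≅ Z^2.
  H_1: rank ker ∂_1 − rank ∂_2 = (24 − 9) − 15 = 0, and ∂_2 has invariant factor 2 > 1, so H_1 ≅ Z_2.
  H_2: rank ker ∂_2 − rank ∂_3 = (16 − 15) − 0 = 1, and there is no ∂_3, so H_2 ≅ Z.

As a check, the Euler characteristic is 11 − 24 + 16 = 3, which agrees with 2 − 0 + 1 = 3.

H_0 ≅ Z^2,  H_1 ≅ Z_2,  H_2 ≅ Z.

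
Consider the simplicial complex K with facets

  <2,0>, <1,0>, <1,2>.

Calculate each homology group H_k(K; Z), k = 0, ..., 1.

Take the total order 0 < 1 < 2 on the vertex set. Then K (dimension 1) consists of the simplices:

  0-simplices (3): [0], [1], [2]
  1-simplices (3): [0,1], [0,2], [1,2]

giving chain groups C_0 ≅ Z^3, C_1 ≅ Z^3.

The boundary map ∂_1: C_1 → C_0 is given by ∂[p,q] = [q] − [p]. For instance
  ∂[0,1] = [1] − [0].
As a 3×3 matrix over Z this has rank 2, with invariant factors (1,1).

Reading off H_k = ker ∂_k / im ∂_{k+1}:

  H_0: rank C_0 − rank ∂_1 = 3 − 2 = 1, and the invariant factors of ∂_1 are all 1, so H_0 = Z.
  H_1: rank ker ∂_1 − rank ∂_2 = (3 − 2) − 0 = 1, and there is no ∂_2, so H_1 = Z.

As a check, the Euler characteristic is 3 − 3 = 0, which agrees with 1 − 1 = 0.

H_0 ≅ Z,  H_1 ≅ Z.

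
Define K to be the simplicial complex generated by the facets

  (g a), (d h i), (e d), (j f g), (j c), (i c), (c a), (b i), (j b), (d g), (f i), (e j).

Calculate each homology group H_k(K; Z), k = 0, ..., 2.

Order the vertices as a < b < c < d < e < f < g < h < i < j. Listing each simplex with vertices in this order, K has dimension 2 with simplices:

  0-simplices (10): a, b, c, d, e, f, g, h, i, j
  1-simplices (16): ac, ag, bi, bj, ci, cj, de, dg, dh, di, ej, fg, fi, fj, gj, hi
  2-simplices (2): dhi, fgj

giving chain groups C_0 ≅ Z^10, C_1 ≅ Z^16, C_2 ≅ Z^2.

The boundary map ∂_1: C_1 → C_0 is given by ∂[p,q] = [q] − [p]. For instance
  ∂di = i − d.
The 10×16 boundary matrix has rank 9 and Smith normal form diag(1,1,1,1,1,1,1,1,1).

Boundary ∂_2: C_2 → C_1 sends each 2-simplex [p,q,r] to [q,r] − [p,r] + [p,q]. For instance
  ∂fgj = gj − fj + fg,
  ∂dhi = hi − di + dh.
As a 16×2 matrix over Z this has rank 2, with invariant factors (1,1).

From H_k ≅ ker(∂_k) / im(∂_{k+1}) we obtain:

  H_0: rank C_0 − rank ∂_1 = 10 − 9 = 1, and the invariant factors of ∂_1 are all 1, so H_0 = Z.
  H_1: rank ker ∂_1 − rank ∂_2 = (16 − 9) − 2 = 5, and the invariant factors of ∂_2 are all 1, so H_1 = Z^5.
  H_2: rank ker ∂_2 − rank ∂_3 = (2 − 2) − 0 = 0, and there is no ∂_3, so H_2 = 0.

As a check, the Euler characteristic is 10 − 16 + 2 = -4, which agrees with 1 − 5 + 0 = -4.

H_0 = Z,  H_1 = Z^5,  H_2 = 0.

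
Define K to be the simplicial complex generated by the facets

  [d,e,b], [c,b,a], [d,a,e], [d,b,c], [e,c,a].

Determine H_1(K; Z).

Fix the vertex order a < b < c < d < e and write every simplex with vertices in increasing order. Then dim K = 2 and the simplices of K are:

  0-simplices (5): a, b, c, d, e
  1-simplices (10): ab, ac, ad, ae, bc, bd, be, cd, ce, de
  2-simplices (5): abc, ace, ade, bcd, bde

so the chain groups are C_0 ≅ Z^5, C_1 ≅ Z^10, C_2 ≅ Z^5.

The boundary map ∂_1: C_1 → C_0 is given by ∂[p,q] = [q] − [p].
The resulting 5×10 matrix has rank 4, and its Smith normal form has invariant factors (1,1,1,1).

Boundary ∂_2: C_2 → C_1 sends each 2-simplex [p,q,r] to [q,r] − [p,r] + [p,q]. For instance
  ∂ade = de − ae + ad,
  ∂abc = bc − ac + ab.
The 10×5 boundary matrix has rank 5 and Smith normal form diag(1,1,1,1,1).

Computing H_k = (kernel of ∂_k) / (image of ∂_{k+1}):

  H_1: rank ker ∂_1 − rank ∂_2 = (10 − 4) − 5 = 1, and the invariant factors of ∂_2 are all 1, so H_1 = Z.

H_1 ≅ Z.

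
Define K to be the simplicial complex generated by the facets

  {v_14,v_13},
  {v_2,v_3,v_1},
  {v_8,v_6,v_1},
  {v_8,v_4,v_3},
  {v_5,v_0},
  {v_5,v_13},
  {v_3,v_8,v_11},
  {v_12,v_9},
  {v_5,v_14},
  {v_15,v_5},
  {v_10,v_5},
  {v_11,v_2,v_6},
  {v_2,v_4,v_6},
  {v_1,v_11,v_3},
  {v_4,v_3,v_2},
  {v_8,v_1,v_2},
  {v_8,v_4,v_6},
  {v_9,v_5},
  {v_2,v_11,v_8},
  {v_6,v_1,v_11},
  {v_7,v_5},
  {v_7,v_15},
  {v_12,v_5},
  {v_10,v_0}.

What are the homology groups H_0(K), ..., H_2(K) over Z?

K has 16 vertices, 30 edges, 12 triangles.
rank ∂_0 = 0, rank ∂_1 = 14 ⇒ b_0 = 16 − 0 − 14 = 2; all invariant factors of ∂_1 are 1 so no torsion. So H_0 ≅ Z^2.
rank ∂_1 = 14, rank ∂_2 = 12 ⇒ b_1 = 30 − 14 − 12 = 4; ∂_2 has invariant factor(s) [2] giving torsion. So H_1 ≅ Z^4 ⊕ Z/2Z.
rank ∂_2 = 12, rank ∂_3 = 0 ⇒ b_2 = 12 − 12 − 0 = 0. So H_2 ≅ 0.

H_0 = Z^2,  H_1 = Z^4 ⊕ Z/2Z,  H_2 = 0.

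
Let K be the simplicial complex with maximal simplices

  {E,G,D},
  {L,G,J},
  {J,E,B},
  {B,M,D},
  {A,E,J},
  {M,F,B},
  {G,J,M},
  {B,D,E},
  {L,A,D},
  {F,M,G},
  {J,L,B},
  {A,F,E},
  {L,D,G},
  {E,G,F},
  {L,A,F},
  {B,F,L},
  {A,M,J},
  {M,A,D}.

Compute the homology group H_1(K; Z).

H_1 ≅ Z^2.

Take the total order A < B < D < E < F < G < J < L < M on the vertex set. Then K (dimension 2) consists of the simplices:

  0-simplices (9): A, B, D, E, F, G, J, L, M
  1-simplices (27): AD, AE, AF, AJ, AL, AM, BD, BE, BF, BJ, BL, BM, DE, DG, DL, DM, EF, EG, EJ, FG, FL, FM, GJ, GL, GM, JL, JM
  2-simplices (18): ADL, ADM, AEF, AEJ, AFL, AJM, BDE, BDM, BEJ, BFL, BFM, BJL, DEG, DGL, EFG, FGM, GJL, GJM

giving chain groups C_0 ≅ Z^9, C_1 ≅ Z^27, C_2 ≅ Z^18.

Boundary ∂_1: C_1 → C_0 is given by ∂[p,q] = [q] − [p]. For instance
  ∂BD = D − B.
As a 9×27 matrix over Z this has rank 8, with invariant factors (1,1,1,1,1,1,1,1).

∂_2: C_2 → C_1 sends each 2-simplex [p,q,r] to [q,r] − [p,r] + [p,q]. For instance
  ∂GJL = JL − GL + GJ,
  ∂DGL = GL − DL + DG.
The resulting 27×18 matrix has rank 17, and its Smith normal form has invariant factors (1,1,1,1,1,1,1,1,1,1,1,1,1,1,1,1,1).

Now H_k = ker ∂_k / im ∂_{k+1}, so:

  H_1: rank ker ∂_1 − rank ∂_2 = (27 − 8) − 17 = 2, and the invariant factors of ∂_2 are all 1, so H_1 ≅ Z^2.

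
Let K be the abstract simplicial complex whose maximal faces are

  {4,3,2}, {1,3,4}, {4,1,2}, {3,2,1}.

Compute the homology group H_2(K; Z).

H_2 = Z.

We work with the vertex ordering 1 < 2 < 3 < 4. The simplices of K, each written with vertices in increasing order, are:

  0-simplices (4): [1], [2], [3], [4]
  1-simplices (6): [1,2], [1,3], [1,4], [2,3], [2,4], [3,4]
  2-simplices (4): [1,2,3], [1,2,4], [1,3,4], [2,3,4]

so the chain groups are C_0 ≅ Z^4, C_1 ≅ Z^6, C_2 ≅ Z^4.

Boundary ∂_1: C_1 → C_0 sends each edge [p,q] (with p < q) to q − p. For instance
  ∂[2,4] = [4] − [2].
As a 4×6 matrix over Z this has rank 3, with invariant factors (1,1,1).

Boundary ∂_2: C_2 → C_1 sends each 2-simplex [p,q,r] to [q,r] − [p,r] + [p,q]. For instance
  ∂[2,3,4] = [3,4] − [2,4] + [2,3],
  ∂[1,2,4] = [2,4] − [1,4] + [1,2].
The resulting 6×4 matrix has rank 3, and its Smith normal form has invariant factors (1,1,1).

From H_k ≅ ker(∂_k) / im(∂_{k+1}) we obtain:

  H_2: rank ker ∂_2 − rank ∂_3 = (4 − 3) − 0 = 1, and there is no ∂_3, so H_2 ≅ Z.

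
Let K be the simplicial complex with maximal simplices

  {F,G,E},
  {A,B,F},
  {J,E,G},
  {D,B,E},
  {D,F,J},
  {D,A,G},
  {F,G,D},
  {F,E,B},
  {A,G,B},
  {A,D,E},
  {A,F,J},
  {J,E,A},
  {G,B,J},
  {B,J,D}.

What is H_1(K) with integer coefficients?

H_1 ≅ Z^2.

K has 7 vertices, 21 edges, 14 triangles.
rank ∂_1 = 6, rank ∂_2 = 13 ⇒ b_1 = 21 − 6 − 13 = 2; all invariant factors of ∂_2 are 1 so no torsion. So H_1 ≅ Z^2.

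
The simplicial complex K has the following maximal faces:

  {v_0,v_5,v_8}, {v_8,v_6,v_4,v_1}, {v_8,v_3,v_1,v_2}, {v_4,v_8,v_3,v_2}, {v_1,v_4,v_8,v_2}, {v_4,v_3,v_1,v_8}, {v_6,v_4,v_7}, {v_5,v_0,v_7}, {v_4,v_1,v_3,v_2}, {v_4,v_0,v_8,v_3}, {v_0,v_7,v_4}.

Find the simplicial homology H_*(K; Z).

H_0 = Z,  H_1 = 0,  H_2 = 0,  H_3 = Z.

We work with the vertex ordering v_0 < v_1 < v_2 < v_3 < v_4 < v_5 < v_6 < v_7 < v_8. The simplices of K, each written with vertices in increasing order, are:

  0-simplices (9): [v_0], [v_1], [v_2], [v_3], [v_4], [v_5], [v_6], [v_7], [v_8]
  1-simplices (22): (22 of them)
  2-simplices (20): (20 of them)
  3-simplices (7): [v_0,v_3,v_4,v_8], [v_1,v_2,v_3,v_4], [v_1,v_2,v_3,v_8], [v_1,v_2,v_4,v_8], [v_1,v_3,v_4,v_8], [v_1,v_4,v_6,v_8], [v_2,v_3,v_4,v_8]

Hence C_0 ≅ Z^9, C_1 ≅ Z^22, C_2 ≅ Z^20, C_3 ≅ Z^7.

Boundary ∂_1: C_1 → C_0 sends each edge [p,q] (with p < q) to q − p. For instance
  ∂[v_0,v_5] = [v_5] − [v_0].
As a 9×22 matrix over Z this has rank 8, with invariant factors (1,1,1,1,1,1,1,1).

∂_2: C_2 → C_1 sends each 2-simplex [p,q,r] to [q,r] − [p,r] + [p,q]. For instance
  ∂[v_1,v_4,v_6] = [v_4,v_6] − [v_1,v_6] + [v_1,v_4],
  ∂[v_1,v_4,v_8] = [v_4,v_8] − [v_1,v_8] + [v_1,v_4].
This gives a 22×20 integer matrix of rank 14; reducing to Smith normal form yields diagonal entries (1,1,1,1,1,1,1,1,1,1,1,1,1,1).

∂_3: C_3 → C_2 sends each 3-simplex σ to the alternating sum Σ_i (−1)^i (σ with its i-th vertex removed). For instance
  ∂[v_1,v_4,v_6,v_8] = [v_4,v_6,v_8] − [v_1,v_6,v_8] + [v_1,v_4,v_8] − [v_1,v_4,v_6],
  ∂[v_1,v_2,v_3,v_8] = [v_2,v_3,v_8] − [v_1,v_3,v_8] + [v_1,v_2,v_8] − [v_1,v_2,v_3].
The resulting 20×7 matrix has rank 6, and its Smith normal form has invariant factors (1,1,1,1,1,1).

Now H_k = ker ∂_k / im ∂_{k+1}, so:

  H_0: rank C_0 − rank ∂_1 = 9 − 8 = 1, and the invariant factors of ∂_1 are all 1, so H_0 ≅ Z.
  H_1: rank ker ∂_1 − rank ∂_2 = (22 − 8) − 14 = 0, and the invariant factors of ∂_2 are all 1, so H_1 ≅ 0.
  H_2: rank ker ∂_2 − rank ∂_3 = (20 − 14) − 6 = 0, and the invariant factors of ∂_3 are all 1, so H_2 ≅ 0.
  H_3: rank ker ∂_3 − rank ∂_4 = (7 − 6) − 0 = 1, and there is no ∂_4, so H_3 ≅ Z.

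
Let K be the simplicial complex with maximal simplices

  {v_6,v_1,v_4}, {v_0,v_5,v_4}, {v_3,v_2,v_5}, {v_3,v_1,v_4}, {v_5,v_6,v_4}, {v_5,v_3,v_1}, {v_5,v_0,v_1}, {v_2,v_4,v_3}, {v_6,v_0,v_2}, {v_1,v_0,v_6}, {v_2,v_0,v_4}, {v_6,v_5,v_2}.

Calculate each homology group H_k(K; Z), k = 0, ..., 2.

H_0 = Z,  H_1 = Z_2,  H_2 = 0.

Fix the vertex order v_0 < v_1 < v_2 < v_3 < v_4 < v_5 < v_6 and write every simplex with vertices in increasing order. Then dim K = 2 and the simplices of K are:

  0-simplices (7): [v_0], [v_1], [v_2], [v_3], [v_4], [v_5], [v_6]
  1-simplices (18): (18 of them)
  2-simplices (12): (12 of them)

so the chain groups are C_0 ≅ Z^7, C_1 ≅ Z^18, C_2 ≅ Z^12.

∂_1: C_1 → C_0 is given by ∂[p,q] = [q] − [p].
The 7×18 boundary matrix has rank 6 and Smith normal form diag(1,1,1,1,1,1).

The boundary map ∂_2: C_2 → C_1 acts by ∂[p,q,r] = [q,r] − [p,r] + [p,q]. For instance
  ∂[v_0,v_4,v_5] = [v_4,v_5] − [v_0,v_5] + [v_0,v_4],
  ∂[v_0,v_1,v_5] = [v_1,v_5] − [v_0,v_5] + [v_0,v_1].
This gives a 18×12 integer matrix of rank 12; reducing to Smith normal form yields diagonal entries (1,1,1,1,1,1,1,1,1,1,1,2).

Now H_k = ker ∂_k / im ∂_{k+1}, so:

  H_0: rank C_0 − rank ∂_1 = 7 − 6 = 1, and the invariant factors of ∂_1 are all 1, so H_0 ≅ Z.
  H_1: rank ker ∂_1 − rank ∂_2 = (18 − 6) − 12 = 0, and ∂_2 has invariant factor 2 > 1, so H_1 ≅ Z_2.
  H_2: rank ker ∂_2 − rank ∂_3 = (12 − 12) − 0 = 0, and there is no ∂_3, so H_2 ≅ 0.

As a check, the Euler characteristic is 7 − 18 + 12 = 1, which agrees with 1 − 0 + 0 = 1.
(K is a triangulation of the real projective plane RP^2.)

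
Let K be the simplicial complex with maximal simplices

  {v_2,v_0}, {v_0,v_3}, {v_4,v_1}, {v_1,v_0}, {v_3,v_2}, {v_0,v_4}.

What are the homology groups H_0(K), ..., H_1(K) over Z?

Fix the vertex order v_0 < v_1 < v_2 < v_3 < v_4 and write every simplex with vertices in increasing order. Then dim K = 1 and the simplices of K are:

  0-simplices (5): [v_0], [v_1], [v_2], [v_3], [v_4]
  1-simplices (6): [v_0,v_1], [v_0,v_2], [v_0,v_3], [v_0,v_4], [v_1,v_4], [v_2,v_3]

so the chain groups are C_0 ≅ Z^5, C_1 ≅ Z^6.

The boundary map ∂_1: C_1 → C_0 is given by ∂[p,q] = [q] − [p]. For instance
  ∂[v_1,v_4] = [v_4] − [v_1].
This gives a 5×6 integer matrix of rank 4; reducing to Smith normal form yields diagonal entries (1,1,1,1).

From H_k ≅ ker(∂_k) / im(∂_{k+1}) we obtain:

  H_0: rank C_0 − rank ∂_1 = 5 − 4 = 1, and the invariant factors of ∂_1 are all 1, so H_0 = Z.
  H_1: rank ker ∂_1 − rank ∂_2 = (6 − 4) − 0 = 2, and there is no ∂_2, so H_1 = Z^2.

(K is a triangulation of a wedge of 2 circles.)

H_0 ≅ Z,  H_1 ≅ Z^2.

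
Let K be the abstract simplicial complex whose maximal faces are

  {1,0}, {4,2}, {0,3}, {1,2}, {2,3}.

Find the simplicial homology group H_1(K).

H_1 ≅ Z.

Take the total order 0 < 1 < 2 < 3 < 4 on the vertex set. Then K (dimension 1) consists of the simplices:

  0-simplices (5): [0], [1], [2], [3], [4]
  1-simplices (5): [0,1], [0,3], [1,2], [2,3], [2,4]

Hence C_0 ≅ Z^5, C_1 ≅ Z^5.

The boundary map ∂_1: C_1 → C_0 is given by ∂[p,q] = [q] − [p]. For instance
  ∂[1,2] = [2] − [1].
The 5×5 boundary matrix has rank 4 and Smith normal form diag(1,1,1,1).

Now H_k = ker ∂_k / im ∂_{k+1}, so:

  H_1: rank ker ∂_1 − rank ∂_2 = (5 − 4) − 0 = 1, and there is no ∂_2, so H_1 ≅ Z.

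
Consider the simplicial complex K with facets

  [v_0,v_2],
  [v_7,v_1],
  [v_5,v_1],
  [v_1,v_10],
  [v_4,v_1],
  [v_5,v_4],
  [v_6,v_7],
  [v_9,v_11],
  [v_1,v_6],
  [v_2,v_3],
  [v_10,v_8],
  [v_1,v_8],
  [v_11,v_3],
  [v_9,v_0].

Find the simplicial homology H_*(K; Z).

H_0 ≅ Z^2,  H_1 ≅ Z^4.

Take the total order v_0 < v_1 < v_2 < v_3 < v_4 < v_5 < v_6 < v_7 < v_8 < v_9 < v_10 < v_11 on the vertex set. Then K (dimension 1) consists of the simplices:

  0-simplices (12): [v_0], [v_1], [v_2], [v_3], [v_4], [v_5], [v_6], [v_7], [v_8], [v_9], [v_10], [v_11]
  1-simplices (14): [v_0,v_2], [v_0,v_9], [v_1,v_4], [v_1,v_5], [v_1,v_6], [v_1,v_7], [v_1,v_8], [v_1,v_10], [v_2,v_3], [v_3,v_11], [v_4,v_5], [v_6,v_7], [v_8,v_10], [v_9,v_11]

giving chain groups C_0 ≅ Z^12, C_1 ≅ Z^14.

The boundary map ∂_1: C_1 → C_0 sends each edge [p,q] (with p < q) to q − p. For instance
  ∂[v_3,v_11] = [v_11] − [v_3].
The 12×14 boundary matrix has rank 10 and Smith normal form diag(1,1,1,1,1,1,1,1,1,1).

Now H_k = ker ∂_k / im ∂_{k+1}, so:

  H_0: rank C_0 − rank ∂_1 = 12 − 10 = 2, and the invariant factors of ∂_1 are all 1, so H_0 ≅ Z^2.
  H_1: rank ker ∂_1 − rank ∂_2 = (14 − 10) − 0 = 4, and there is no ∂_2, so H_1 ≅ Z^4.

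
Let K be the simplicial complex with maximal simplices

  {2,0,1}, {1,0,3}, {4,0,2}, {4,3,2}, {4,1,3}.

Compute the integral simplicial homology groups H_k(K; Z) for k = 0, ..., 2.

H_0 = Z,  H_1 = Z,  H_2 = 0.

Order the vertices as 0 < 1 < 2 < 3 < 4. Listing each simplex with vertices in this order, K has dimension 2 with simplices:

  0-simplices (5): [0], [1], [2], [3], [4]
  1-simplices (10): [0,1], [0,2], [0,3], [0,4], [1,2], [1,3], [1,4], [2,3], [2,4], [3,4]
  2-simplices (5): [0,1,2], [0,1,3], [0,2,4], [1,3,4], [2,3,4]

so the chain groups are C_0 ≅ Z^5, C_1 ≅ Z^10, C_2 ≅ Z^5.

The boundary map ∂_1: C_1 → C_0 maps an edge to its endpoints' difference, ∂[p,q] = q − p.
This gives a 5×10 integer matrix of rank 4; reducing to Smith normal form yields diagonal entries (1,1,1,1).

The boundary map ∂_2: C_2 → C_1 maps a triangle to the signed sum of its edges. For instance
  ∂[1,3,4] = [3,4] − [1,4] + [1,3],
  ∂[0,1,2] = [1,2] − [0,2] + [0,1].
This gives a 10×5 integer matrix of rank 5; reducing to Smith normal form yields diagonal entries (1,1,1,1,1).

Computing H_k = (kernel of ∂_k) / (image of ∂_{k+1}):

  H_0: rank C_0 − rank ∂_1 = 5 − 4 = 1, and the invariant factors of ∂_1 are all 1, so H_0 ≅ Z.
  H_1: rank ker ∂_1 − rank ∂_2 = (10 − 4) − 5 = 1, and the invariant factors of ∂_2 are all 1, so H_1 ≅ Z.
  H_2: rank ker ∂_2 − rank ∂_3 = (5 − 5) − 0 = 0, and there is no ∂_3, so H_2 ≅ 0.

(K is a triangulation of the Möbius band.)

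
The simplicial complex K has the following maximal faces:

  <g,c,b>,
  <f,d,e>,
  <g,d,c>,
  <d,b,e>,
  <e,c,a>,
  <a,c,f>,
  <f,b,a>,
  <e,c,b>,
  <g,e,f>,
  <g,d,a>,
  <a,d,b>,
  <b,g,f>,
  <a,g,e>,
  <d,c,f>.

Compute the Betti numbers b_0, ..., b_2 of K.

We work with the vertex ordering a < b < c < d < e < f < g. The simplices of K, each written with vertices in increasing order, are:

  0-simplices (7): a, b, c, d, e, f, g
  1-simplices (21): ab, ac, ad, ae, af, ag, bc, bd, be, bf, bg, cd, ce, cf, cg, de, df, dg, ef, eg, fg
  2-simplices (14): abd, abf, ace, acf, adg, aeg, bce, bcg, bde, bfg, cdf, cdg, def, efg

Hence C_0 ≅ Z^7, C_1 ≅ Z^21, C_2 ≅ Z^14.

∂_1: C_1 → C_0 maps an edge to its endpoints' difference, ∂[p,q] = q − p.
The resulting 7×21 matrix has rank 6, and its Smith normal form has invariant factors (1,1,1,1,1,1).

∂_2: C_2 → C_1 maps a triangle to the signed sum of its edges. For instance
  ∂abd = bd − ad + ab,
  ∂abf = bf − af + ab.
The resulting 21×14 matrix has rank 13, and its Smith normal form has invariant factors (1,1,1,1,1,1,1,1,1,1,1,1,1).

Computing H_k = (kernel of ∂_k) / (image of ∂_{k+1}):

  H_0: rank C_0 − rank ∂_1 = 7 − 6 = 1, and the invariant factors of ∂_1 are all 1, so H_0 ≅ Z.
  H_1: rank ker ∂_1 − rank ∂_2 = (21 − 6) − 13 = 2, and the invariant factors of ∂_2 are all 1, so H_1 ≅ Z^2.
  H_2: rank ker ∂_2 − rank ∂_3 = (14 − 13) − 0 = 1, and there is no ∂_3, so H_2 ≅ Z.

Hence the Betti numbers are b_0 = 1, b_1 = 2, b_2 = 1.

b_0 = 1, b_1 = 2, b_2 = 1.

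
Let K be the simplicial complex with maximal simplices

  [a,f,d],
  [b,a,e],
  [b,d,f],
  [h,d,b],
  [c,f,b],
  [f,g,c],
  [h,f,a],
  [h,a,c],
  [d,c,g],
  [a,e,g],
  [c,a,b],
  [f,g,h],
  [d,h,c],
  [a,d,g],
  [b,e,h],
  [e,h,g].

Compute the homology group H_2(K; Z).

H_2 = Z.

Take the total order a < b < c < d < e < f < g < h on the vertex set. Then K (dimension 2) consists of the simplices:

  0-simplices (8): a, b, c, d, e, f, g, h
  1-simplices (24): ab, ac, ad, ae, af, ag, ah, bc, bd, be, bf, bh, cd, cf, cg, ch, df, dg, dh, eg, eh, fg, fh, gh
  2-simplices (16): abc, abe, ach, adf, adg, aeg, afh, bcf, bdf, bdh, beh, cdg, cdh, cfg, egh, fgh

giving chain groups C_0 ≅ Z^8, C_1 ≅ Z^24, C_2 ≅ Z^16.

Boundary ∂_1: C_1 → C_0 is given by ∂[p,q] = [q] − [p]. For instance
  ∂ad = d − a.
As a 8×24 matrix over Z this has rank 7, with invariant factors (1,1,1,1,1,1,1).

∂_2: C_2 → C_1 acts by ∂[p,q,r] = [q,r] − [p,r] + [p,q]. For instance
  ∂cfg = fg − cg + cf,
  ∂afh = fh − ah + af.
As a 24×16 matrix over Z this has rank 15, with invariant factors (1,1,1,1,1,1,1,1,1,1,1,1,1,1,1).

Now H_k = ker ∂_k / im ∂_{k+1}, so:

  H_2: rank ker ∂_2 − rank ∂_3 = (16 − 15) − 0 = 1, and there is no ∂_3, so H_2 = Z.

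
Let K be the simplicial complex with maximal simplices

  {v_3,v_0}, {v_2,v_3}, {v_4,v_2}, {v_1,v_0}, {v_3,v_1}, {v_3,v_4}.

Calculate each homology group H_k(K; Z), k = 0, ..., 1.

Take the total order v_0 < v_1 < v_2 < v_3 < v_4 on the vertex set. Then K (dimension 1) consists of the simplices:

  0-simplices (5): [v_0], [v_1], [v_2], [v_3], [v_4]
  1-simplices (6): [v_0,v_1], [v_0,v_3], [v_1,v_3], [v_2,v_3], [v_2,v_4], [v_3,v_4]

giving chain groups C_0 ≅ Z^5, C_1 ≅ Z^6.

∂_1: C_1 → C_0 is given by ∂[p,q] = [q] − [p]. For instance
  ∂[v_2,v_4] = [v_4] − [v_2].
The 5×6 boundary matrix has rank 4 and Smith normal form diag(1,1,1,1).

From H_k ≅ ker(∂_k) / im(∂_{k+1}) we obtain:

  H_0: rank C_0 − rank ∂_1 = 5 − 4 = 1, and the invariant factors of ∂_1 are all 1, so H_0 = Z.
  H_1: rank ker ∂_1 − rank ∂_2 = (6 − 4) − 0 = 2, and there is no ∂_2, so H_1 = Z^2.

(K is a triangulation of a wedge of 2 circles.)

H_0 = Z,  H_1 = Z^2.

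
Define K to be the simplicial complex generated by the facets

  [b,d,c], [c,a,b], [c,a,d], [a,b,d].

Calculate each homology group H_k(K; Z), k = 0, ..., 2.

H_0 = Z,  H_1 = 0,  H_2 = Z.

We work with the vertex ordering a < b < c < d. The simplices of K, each written with vertices in increasing order, are:

  0-simplices (4): a, b, c, d
  1-simplices (6): ab, ac, ad, bc, bd, cd
  2-simplices (4): abc, abd, acd, bcd

so the chain groups are C_0 ≅ Z^4, C_1 ≅ Z^6, C_2 ≅ Z^4.

∂_1: C_1 → C_0 sends each edge [p,q] (with p < q) to q − p.
As a 4×6 matrix over Z this has rank 3, with invariant factors (1,1,1).

The boundary map ∂_2: C_2 → C_1 maps a triangle to the signed sum of its edges. For instance
  ∂bcd = cd − bd + bc,
  ∂abd = bd − ad + ab.
This gives a 6×4 integer matrix of rank 3; reducing to Smith normal form yields diagonal entries (1,1,1).

From H_k ≅ ker(∂_k) / im(∂_{k+1}) we obtain:

  H_0: rank C_0 − rank ∂_1 = 4 − 3 = 1, and the invariant factors of ∂_1 are all 1, so H_0 = Z.
  H_1: rank ker ∂_1 − rank ∂_2 = (6 − 3) − 3 = 0, and the invariant factors of ∂_2 are all 1, so H_1 = 0.
  H_2: rank ker ∂_2 − rank ∂_3 = (4 − 3) − 0 = 1, and there is no ∂_3, so H_2 = Z.

(K is a triangulation of the 2-sphere S^2.)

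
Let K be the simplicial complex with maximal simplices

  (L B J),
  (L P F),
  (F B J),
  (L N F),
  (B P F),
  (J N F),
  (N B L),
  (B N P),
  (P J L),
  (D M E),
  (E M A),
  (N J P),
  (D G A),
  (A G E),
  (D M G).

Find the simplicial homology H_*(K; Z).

Take the total order A < B < D < E < F < G < J < L < M < N < P on the vertex set. Then K (dimension 2) consists of the simplices:

  0-simplices (11): A, B, D, E, F, G, J, L, M, N, P
  1-simplices (25): AD, AE, AG, AM, BF, BJ, BL, BN, BP, DE, DG, DM, EG, EM, FJ, FL, FN, FP, GM, JL, JN, JP, LN, LP, NP
  2-simplices (15): ADG, AEG, AEM, BFJ, BFP, BJL, BLN, BNP, DEM, DGM, FJN, FLN, FLP, JLP, JNP

Hence C_0 ≅ Z^11, C_1 ≅ Z^25, C_2 ≅ Z^15.

The boundary map ∂_1: C_1 → C_0 sends each edge [p,q] (with p < q) to q − p.
The 11×25 boundary matrix has rank 9 and Smith normal form diag(1,1,1,1,1,1,1,1,1).

Boundary ∂_2: C_2 → C_1 acts by ∂[p,q,r] = [q,r] − [p,r] + [p,q]. For instance
  ∂JNP = NP − JP + JN,
  ∂JLP = LP − JP + JL.
This gives a 25×15 integer matrix of rank 15; reducing to Smith normal form yields diagonal entries (1,1,1,1,1,1,1,1,1,1,1,1,1,1,2).

Now H_k = ker ∂_k / im ∂_{k+1}, so:

  H_0: rank C_0 − rank ∂_1 = 11 − 9 = 2, and the invariant factors of ∂_1 are all 1, so H_0 = Z^2.
  H_1: rank ker ∂_1 − rank ∂_2 = (25 − 9) − 15 = 1, and ∂_2 has invariant factor 2 > 1, so H_1 = Z ⊕ Z/2Z.
  H_2: rank ker ∂_2 − rank ∂_3 = (15 − 15) − 0 = 0, and there is no ∂_3, so H_2 = 0.

H_0 ≅ Z^2,  H_1 ≅ Z ⊕ Z/2Z,  H_2 = 0.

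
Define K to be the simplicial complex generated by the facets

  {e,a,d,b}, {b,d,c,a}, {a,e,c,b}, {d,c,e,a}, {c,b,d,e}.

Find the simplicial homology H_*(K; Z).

H_0 ≅ Z,  H_1 = 0,  H_2 = 0,  H_3 ≅ Z.

Take the total order a < b < c < d < e on the vertex set. Then K (dimension 3) consists of the simplices:

  0-simplices (5): a, b, c, d, e
  1-simplices (10): ab, ac, ad, ae, bc, bd, be, cd, ce, de
  2-simplices (10): abc, abd, abe, acd, ace, ade, bcd, bce, bde, cde
  3-simplices (5): abcd, abce, abde, acde, bcde

giving chain groups C_0 ≅ Z^5, C_1 ≅ Z^10, C_2 ≅ Z^10, C_3 ≅ Z^5.

Boundary ∂_1: C_1 → C_0 maps an edge to its endpoints' difference, ∂[p,q] = q − p.
This gives a 5×10 integer matrix of rank 4; reducing to Smith normal form yields diagonal entries (1,1,1,1).

Boundary ∂_2: C_2 → C_1 sends each 2-simplex [p,q,r] to [q,r] − [p,r] + [p,q]. For instance
  ∂ace = ce − ae + ac,
  ∂ade = de − ae + ad.
The resulting 10×10 matrix has rank 6, and its Smith normal form has invariant factors (1,1,1,1,1,1).

∂_3: C_3 → C_2 sends each 3-simplex σ to the alternating sum Σ_i (−1)^i (σ with its i-th vertex removed). For instance
  ∂acde = cde − ade + ace − acd,
  ∂bcde = cde − bde + bce − bcd.
This gives a 10×5 integer matrix of rank 4; reducing to Smith normal form yields diagonal entries (1,1,1,1).

Computing H_k = (kernel of ∂_k) / (image of ∂_{k+1}):

  H_0: rank C_0 − rank ∂_1 = 5 − 4 = 1, and the invariant factors of ∂_1 are all 1, so H_0 ≅ Z.
  H_1: rank ker ∂_1 − rank ∂_2 = (10 − 4) − 6 = 0, and the invariant factors of ∂_2 are all 1, so H_1 ≅ 0.
  H_2: rank ker ∂_2 − rank ∂_3 = (10 − 6) − 4 = 0, and the invariant factors of ∂_3 are all 1, so H_2 ≅ 0.
  H_3: rank ker ∂_3 − rank ∂_4 = (5 − 4) − 0 = 1, and there is no ∂_4, so H_3 ≅ Z.

As a check, the Euler characteristic is 5 − 10 + 10 − 5 = 0, which agrees with 1 − 0 + 0 − 1 = 0.
(K is a triangulation of the 3-sphere S^3.)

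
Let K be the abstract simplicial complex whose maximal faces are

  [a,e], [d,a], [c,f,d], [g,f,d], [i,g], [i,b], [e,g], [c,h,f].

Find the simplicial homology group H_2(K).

H_2 ≅ 0.

Take the total order a < b < c < d < e < f < g < h < i on the vertex set. Then K (dimension 2) consists of the simplices:

  0-simplices (9): a, b, c, d, e, f, g, h, i
  1-simplices (12): ad, ae, bi, cd, cf, ch, df, dg, eg, fg, fh, gi
  2-simplices (3): cdf, cfh, dfg

giving chain groups C_0 ≅ Z^9, C_1 ≅ Z^12, C_2 ≅ Z^3.

∂_1: C_1 → C_0 sends each edge [p,q] (with p < q) to q − p. For instance
  ∂fg = g − f.
As a 9×12 matrix over Z this has rank 8, with invariant factors (1,1,1,1,1,1,1,1).

The boundary map ∂_2: C_2 → C_1 acts by ∂[p,q,r] = [q,r] − [p,r] + [p,q]. For instance
  ∂cdf = df − cf + cd,
  ∂cfh = fh − ch + cf.
As a 12×3 matrix over Z this has rank 3, with invariant factors (1,1,1).

Now H_k = ker ∂_k / im ∂_{k+1}, so:

  H_2: rank ker ∂_2 − rank ∂_3 = (3 − 3) − 0 = 0, and there is no ∂_3, so H_2 ≅ 0.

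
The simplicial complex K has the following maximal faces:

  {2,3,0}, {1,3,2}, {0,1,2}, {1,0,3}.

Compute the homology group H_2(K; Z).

K has 4 vertices, 6 edges, 4 triangles.
rank ∂_2 = 3, rank ∂_3 = 0 ⇒ b_2 = 4 − 3 − 0 = 1. So H_2 = Z.

H_2 = Z.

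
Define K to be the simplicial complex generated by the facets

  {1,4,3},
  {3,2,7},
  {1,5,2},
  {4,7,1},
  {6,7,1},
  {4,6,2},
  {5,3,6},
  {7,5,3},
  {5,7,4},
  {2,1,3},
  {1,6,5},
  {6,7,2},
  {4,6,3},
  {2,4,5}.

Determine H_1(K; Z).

Fix the vertex order 1 < 2 < 3 < 4 < 5 < 6 < 7 and write every simplex with vertices in increasing order. Then dim K = 2 and the simplices of K are:

  0-simplices (7): [1], [2], [3], [4], [5], [6], [7]
  1-simplices (21): [1,2], [1,3], [1,4], [1,5], [1,6], [1,7], [2,3], [2,4], [2,5], [2,6], [2,7], [3,4], [3,5], [3,6], [3,7], [4,5], [4,6], [4,7], [5,6], [5,7], [6,7]
  2-simplices (14): [1,2,3], [1,2,5], [1,3,4], [1,4,7], [1,5,6], [1,6,7], [2,3,7], [2,4,5], [2,4,6], [2,6,7], [3,4,6], [3,5,6], [3,5,7], [4,5,7]

giving chain groups C_0 ≅ Z^7, C_1 ≅ Z^21, C_2 ≅ Z^14.

Boundary ∂_1: C_1 → C_0 is given by ∂[p,q] = [q] − [p].
This gives a 7×21 integer matrix of rank 6; reducing to Smith normal form yields diagonal entries (1,1,1,1,1,1).

∂_2: C_2 → C_1 sends each 2-simplex [p,q,r] to [q,r] − [p,r] + [p,q]. For instance
  ∂[1,5,6] = [5,6] − [1,6] + [1,5],
  ∂[3,5,6] = [5,6] − [3,6] + [3,5].
The resulting 21×14 matrix has rank 13, and its Smith normal form has invariant factors (1,1,1,1,1,1,1,1,1,1,1,1,1).

From H_k ≅ ker(∂_k) / im(∂_{k+1}) we obtain:

  H_1: rank ker ∂_1 − rank ∂_2 = (21 − 6) − 13 = 2, and the invariant factors of ∂_2 are all 1, so H_1 ≅ Z^2.

(K is a triangulation of the torus T^2.)

H_1 = Z^2.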